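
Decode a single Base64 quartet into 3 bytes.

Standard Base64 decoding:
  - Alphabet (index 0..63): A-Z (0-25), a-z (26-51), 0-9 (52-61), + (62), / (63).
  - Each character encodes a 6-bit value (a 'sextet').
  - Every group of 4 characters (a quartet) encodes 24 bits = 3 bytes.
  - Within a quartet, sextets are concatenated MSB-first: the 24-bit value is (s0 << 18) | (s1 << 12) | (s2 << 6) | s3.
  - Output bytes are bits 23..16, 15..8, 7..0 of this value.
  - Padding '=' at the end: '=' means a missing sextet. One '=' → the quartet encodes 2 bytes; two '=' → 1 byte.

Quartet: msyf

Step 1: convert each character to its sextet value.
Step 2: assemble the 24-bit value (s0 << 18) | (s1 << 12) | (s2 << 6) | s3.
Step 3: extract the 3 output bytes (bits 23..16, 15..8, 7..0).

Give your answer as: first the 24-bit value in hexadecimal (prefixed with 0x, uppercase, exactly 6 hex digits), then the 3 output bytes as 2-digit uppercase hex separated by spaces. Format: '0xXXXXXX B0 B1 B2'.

Sextets: m=38, s=44, y=50, f=31
24-bit: (38<<18) | (44<<12) | (50<<6) | 31
      = 0x980000 | 0x02C000 | 0x000C80 | 0x00001F
      = 0x9ACC9F
Bytes: (v>>16)&0xFF=9A, (v>>8)&0xFF=CC, v&0xFF=9F

Answer: 0x9ACC9F 9A CC 9F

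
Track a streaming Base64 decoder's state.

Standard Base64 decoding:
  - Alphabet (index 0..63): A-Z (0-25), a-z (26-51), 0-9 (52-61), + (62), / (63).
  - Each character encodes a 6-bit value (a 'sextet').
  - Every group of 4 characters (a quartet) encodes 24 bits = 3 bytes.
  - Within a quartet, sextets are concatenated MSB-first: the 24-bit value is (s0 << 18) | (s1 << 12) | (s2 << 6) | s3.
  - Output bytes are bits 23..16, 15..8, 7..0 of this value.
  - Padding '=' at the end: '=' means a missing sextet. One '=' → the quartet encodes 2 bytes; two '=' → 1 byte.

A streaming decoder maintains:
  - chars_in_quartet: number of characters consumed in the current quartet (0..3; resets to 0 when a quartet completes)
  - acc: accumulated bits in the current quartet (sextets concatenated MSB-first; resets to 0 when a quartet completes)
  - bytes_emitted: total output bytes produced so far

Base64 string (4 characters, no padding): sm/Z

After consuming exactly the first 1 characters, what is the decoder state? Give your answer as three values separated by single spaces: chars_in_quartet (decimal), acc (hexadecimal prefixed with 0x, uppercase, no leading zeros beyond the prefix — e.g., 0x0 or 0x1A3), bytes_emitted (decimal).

After char 0 ('s'=44): chars_in_quartet=1 acc=0x2C bytes_emitted=0

Answer: 1 0x2C 0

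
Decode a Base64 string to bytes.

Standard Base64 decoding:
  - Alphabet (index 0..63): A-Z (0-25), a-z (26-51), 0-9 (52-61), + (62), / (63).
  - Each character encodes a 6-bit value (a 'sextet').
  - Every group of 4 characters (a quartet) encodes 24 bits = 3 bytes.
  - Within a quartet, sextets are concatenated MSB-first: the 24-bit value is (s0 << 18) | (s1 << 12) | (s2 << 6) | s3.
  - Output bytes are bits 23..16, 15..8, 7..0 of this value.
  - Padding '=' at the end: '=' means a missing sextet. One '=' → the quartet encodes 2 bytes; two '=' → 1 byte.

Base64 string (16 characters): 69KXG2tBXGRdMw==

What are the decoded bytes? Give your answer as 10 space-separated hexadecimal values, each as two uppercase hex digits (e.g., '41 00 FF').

Answer: EB D2 97 1B 6B 41 5C 64 5D 33

Derivation:
After char 0 ('6'=58): chars_in_quartet=1 acc=0x3A bytes_emitted=0
After char 1 ('9'=61): chars_in_quartet=2 acc=0xEBD bytes_emitted=0
After char 2 ('K'=10): chars_in_quartet=3 acc=0x3AF4A bytes_emitted=0
After char 3 ('X'=23): chars_in_quartet=4 acc=0xEBD297 -> emit EB D2 97, reset; bytes_emitted=3
After char 4 ('G'=6): chars_in_quartet=1 acc=0x6 bytes_emitted=3
After char 5 ('2'=54): chars_in_quartet=2 acc=0x1B6 bytes_emitted=3
After char 6 ('t'=45): chars_in_quartet=3 acc=0x6DAD bytes_emitted=3
After char 7 ('B'=1): chars_in_quartet=4 acc=0x1B6B41 -> emit 1B 6B 41, reset; bytes_emitted=6
After char 8 ('X'=23): chars_in_quartet=1 acc=0x17 bytes_emitted=6
After char 9 ('G'=6): chars_in_quartet=2 acc=0x5C6 bytes_emitted=6
After char 10 ('R'=17): chars_in_quartet=3 acc=0x17191 bytes_emitted=6
After char 11 ('d'=29): chars_in_quartet=4 acc=0x5C645D -> emit 5C 64 5D, reset; bytes_emitted=9
After char 12 ('M'=12): chars_in_quartet=1 acc=0xC bytes_emitted=9
After char 13 ('w'=48): chars_in_quartet=2 acc=0x330 bytes_emitted=9
Padding '==': partial quartet acc=0x330 -> emit 33; bytes_emitted=10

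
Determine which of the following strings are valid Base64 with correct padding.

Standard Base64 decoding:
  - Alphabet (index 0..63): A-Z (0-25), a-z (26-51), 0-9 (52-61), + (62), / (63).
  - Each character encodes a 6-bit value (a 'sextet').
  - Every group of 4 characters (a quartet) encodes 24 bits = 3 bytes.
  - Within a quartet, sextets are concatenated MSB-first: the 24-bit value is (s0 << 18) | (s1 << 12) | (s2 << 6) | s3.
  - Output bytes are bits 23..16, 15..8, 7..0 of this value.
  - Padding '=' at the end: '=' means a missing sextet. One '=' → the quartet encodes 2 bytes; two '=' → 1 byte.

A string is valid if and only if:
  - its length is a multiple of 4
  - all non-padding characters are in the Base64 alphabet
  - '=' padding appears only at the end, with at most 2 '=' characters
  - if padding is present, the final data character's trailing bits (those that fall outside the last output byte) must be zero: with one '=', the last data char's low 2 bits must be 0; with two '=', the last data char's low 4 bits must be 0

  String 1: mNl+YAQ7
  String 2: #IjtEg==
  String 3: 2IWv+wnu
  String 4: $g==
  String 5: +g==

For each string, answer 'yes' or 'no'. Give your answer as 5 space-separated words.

Answer: yes no yes no yes

Derivation:
String 1: 'mNl+YAQ7' → valid
String 2: '#IjtEg==' → invalid (bad char(s): ['#'])
String 3: '2IWv+wnu' → valid
String 4: '$g==' → invalid (bad char(s): ['$'])
String 5: '+g==' → valid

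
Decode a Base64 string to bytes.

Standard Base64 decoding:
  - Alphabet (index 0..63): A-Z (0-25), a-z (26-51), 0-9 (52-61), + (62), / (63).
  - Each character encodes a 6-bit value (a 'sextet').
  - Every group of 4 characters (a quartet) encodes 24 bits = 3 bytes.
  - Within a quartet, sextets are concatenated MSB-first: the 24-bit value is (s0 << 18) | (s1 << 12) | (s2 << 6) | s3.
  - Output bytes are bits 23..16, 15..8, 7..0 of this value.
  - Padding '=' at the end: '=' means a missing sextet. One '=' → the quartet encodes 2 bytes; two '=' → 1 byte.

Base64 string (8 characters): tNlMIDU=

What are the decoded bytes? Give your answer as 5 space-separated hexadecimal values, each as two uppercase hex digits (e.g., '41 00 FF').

After char 0 ('t'=45): chars_in_quartet=1 acc=0x2D bytes_emitted=0
After char 1 ('N'=13): chars_in_quartet=2 acc=0xB4D bytes_emitted=0
After char 2 ('l'=37): chars_in_quartet=3 acc=0x2D365 bytes_emitted=0
After char 3 ('M'=12): chars_in_quartet=4 acc=0xB4D94C -> emit B4 D9 4C, reset; bytes_emitted=3
After char 4 ('I'=8): chars_in_quartet=1 acc=0x8 bytes_emitted=3
After char 5 ('D'=3): chars_in_quartet=2 acc=0x203 bytes_emitted=3
After char 6 ('U'=20): chars_in_quartet=3 acc=0x80D4 bytes_emitted=3
Padding '=': partial quartet acc=0x80D4 -> emit 20 35; bytes_emitted=5

Answer: B4 D9 4C 20 35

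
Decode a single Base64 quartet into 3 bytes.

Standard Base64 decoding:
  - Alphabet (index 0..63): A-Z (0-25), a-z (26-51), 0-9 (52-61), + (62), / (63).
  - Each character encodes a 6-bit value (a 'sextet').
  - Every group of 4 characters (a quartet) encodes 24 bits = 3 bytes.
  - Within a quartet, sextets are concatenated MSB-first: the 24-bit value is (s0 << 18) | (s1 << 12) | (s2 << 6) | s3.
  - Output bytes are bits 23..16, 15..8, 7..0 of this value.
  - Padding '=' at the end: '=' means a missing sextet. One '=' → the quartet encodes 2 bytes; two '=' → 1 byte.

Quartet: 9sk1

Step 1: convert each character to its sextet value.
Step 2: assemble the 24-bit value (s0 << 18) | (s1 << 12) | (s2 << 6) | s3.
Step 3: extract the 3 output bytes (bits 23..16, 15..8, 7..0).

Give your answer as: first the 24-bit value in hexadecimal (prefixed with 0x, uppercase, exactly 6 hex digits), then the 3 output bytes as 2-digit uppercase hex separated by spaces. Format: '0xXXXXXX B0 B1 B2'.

Sextets: 9=61, s=44, k=36, 1=53
24-bit: (61<<18) | (44<<12) | (36<<6) | 53
      = 0xF40000 | 0x02C000 | 0x000900 | 0x000035
      = 0xF6C935
Bytes: (v>>16)&0xFF=F6, (v>>8)&0xFF=C9, v&0xFF=35

Answer: 0xF6C935 F6 C9 35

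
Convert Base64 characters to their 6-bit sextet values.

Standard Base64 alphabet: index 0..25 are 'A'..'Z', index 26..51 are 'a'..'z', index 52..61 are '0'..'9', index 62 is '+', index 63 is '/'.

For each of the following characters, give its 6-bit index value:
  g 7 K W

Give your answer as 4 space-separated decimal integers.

'g': a..z range, 26 + ord('g') − ord('a') = 32
'7': 0..9 range, 52 + ord('7') − ord('0') = 59
'K': A..Z range, ord('K') − ord('A') = 10
'W': A..Z range, ord('W') − ord('A') = 22

Answer: 32 59 10 22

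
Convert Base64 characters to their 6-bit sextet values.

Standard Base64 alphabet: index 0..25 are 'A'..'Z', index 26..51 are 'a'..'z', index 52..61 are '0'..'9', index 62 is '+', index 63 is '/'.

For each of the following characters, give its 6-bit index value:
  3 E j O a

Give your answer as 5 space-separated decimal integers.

Answer: 55 4 35 14 26

Derivation:
'3': 0..9 range, 52 + ord('3') − ord('0') = 55
'E': A..Z range, ord('E') − ord('A') = 4
'j': a..z range, 26 + ord('j') − ord('a') = 35
'O': A..Z range, ord('O') − ord('A') = 14
'a': a..z range, 26 + ord('a') − ord('a') = 26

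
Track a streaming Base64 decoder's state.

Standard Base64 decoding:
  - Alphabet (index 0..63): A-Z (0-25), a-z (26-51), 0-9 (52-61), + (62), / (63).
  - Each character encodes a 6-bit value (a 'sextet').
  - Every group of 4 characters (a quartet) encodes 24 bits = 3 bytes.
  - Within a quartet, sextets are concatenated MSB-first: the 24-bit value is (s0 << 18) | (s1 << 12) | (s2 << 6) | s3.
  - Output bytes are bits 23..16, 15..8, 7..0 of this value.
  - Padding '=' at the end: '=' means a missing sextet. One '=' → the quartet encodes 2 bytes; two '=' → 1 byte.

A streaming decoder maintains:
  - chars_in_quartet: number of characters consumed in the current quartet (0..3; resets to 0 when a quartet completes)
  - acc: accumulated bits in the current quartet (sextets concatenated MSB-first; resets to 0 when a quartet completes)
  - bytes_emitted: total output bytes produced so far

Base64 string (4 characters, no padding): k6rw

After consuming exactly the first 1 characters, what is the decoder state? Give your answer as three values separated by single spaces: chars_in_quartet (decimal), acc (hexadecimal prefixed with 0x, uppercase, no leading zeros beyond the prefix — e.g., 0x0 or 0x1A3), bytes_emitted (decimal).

Answer: 1 0x24 0

Derivation:
After char 0 ('k'=36): chars_in_quartet=1 acc=0x24 bytes_emitted=0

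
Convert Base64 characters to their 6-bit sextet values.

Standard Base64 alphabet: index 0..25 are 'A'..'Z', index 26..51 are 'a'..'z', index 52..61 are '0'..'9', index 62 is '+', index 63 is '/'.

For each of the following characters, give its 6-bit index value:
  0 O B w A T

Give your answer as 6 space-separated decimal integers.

Answer: 52 14 1 48 0 19

Derivation:
'0': 0..9 range, 52 + ord('0') − ord('0') = 52
'O': A..Z range, ord('O') − ord('A') = 14
'B': A..Z range, ord('B') − ord('A') = 1
'w': a..z range, 26 + ord('w') − ord('a') = 48
'A': A..Z range, ord('A') − ord('A') = 0
'T': A..Z range, ord('T') − ord('A') = 19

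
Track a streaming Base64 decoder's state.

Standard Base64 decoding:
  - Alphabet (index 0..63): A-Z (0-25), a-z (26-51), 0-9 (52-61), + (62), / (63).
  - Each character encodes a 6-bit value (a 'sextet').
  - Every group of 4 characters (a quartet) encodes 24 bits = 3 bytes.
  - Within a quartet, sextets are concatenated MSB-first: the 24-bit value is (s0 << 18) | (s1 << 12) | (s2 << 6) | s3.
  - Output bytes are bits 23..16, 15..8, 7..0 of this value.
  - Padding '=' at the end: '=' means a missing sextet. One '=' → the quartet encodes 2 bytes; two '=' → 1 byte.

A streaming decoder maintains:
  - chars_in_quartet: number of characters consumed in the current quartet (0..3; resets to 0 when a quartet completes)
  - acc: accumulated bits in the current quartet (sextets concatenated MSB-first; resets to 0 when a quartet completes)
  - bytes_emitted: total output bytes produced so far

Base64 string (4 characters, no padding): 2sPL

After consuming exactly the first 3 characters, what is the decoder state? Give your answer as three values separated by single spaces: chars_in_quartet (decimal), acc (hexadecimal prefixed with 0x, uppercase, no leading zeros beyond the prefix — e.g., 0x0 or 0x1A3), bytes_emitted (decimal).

After char 0 ('2'=54): chars_in_quartet=1 acc=0x36 bytes_emitted=0
After char 1 ('s'=44): chars_in_quartet=2 acc=0xDAC bytes_emitted=0
After char 2 ('P'=15): chars_in_quartet=3 acc=0x36B0F bytes_emitted=0

Answer: 3 0x36B0F 0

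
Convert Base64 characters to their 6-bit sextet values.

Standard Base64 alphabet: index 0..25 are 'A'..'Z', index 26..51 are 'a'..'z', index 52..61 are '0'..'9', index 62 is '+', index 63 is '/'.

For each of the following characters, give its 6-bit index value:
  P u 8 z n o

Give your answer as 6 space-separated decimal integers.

'P': A..Z range, ord('P') − ord('A') = 15
'u': a..z range, 26 + ord('u') − ord('a') = 46
'8': 0..9 range, 52 + ord('8') − ord('0') = 60
'z': a..z range, 26 + ord('z') − ord('a') = 51
'n': a..z range, 26 + ord('n') − ord('a') = 39
'o': a..z range, 26 + ord('o') − ord('a') = 40

Answer: 15 46 60 51 39 40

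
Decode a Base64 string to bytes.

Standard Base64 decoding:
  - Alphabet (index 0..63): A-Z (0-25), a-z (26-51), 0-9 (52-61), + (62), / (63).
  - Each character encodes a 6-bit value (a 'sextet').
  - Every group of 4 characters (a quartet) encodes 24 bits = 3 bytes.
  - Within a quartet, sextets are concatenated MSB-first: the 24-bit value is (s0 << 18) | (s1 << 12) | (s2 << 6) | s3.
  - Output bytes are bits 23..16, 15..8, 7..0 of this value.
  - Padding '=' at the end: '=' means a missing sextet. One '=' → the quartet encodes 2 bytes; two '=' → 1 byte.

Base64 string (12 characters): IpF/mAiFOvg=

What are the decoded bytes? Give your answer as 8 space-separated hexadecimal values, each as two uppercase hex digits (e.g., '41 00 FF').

After char 0 ('I'=8): chars_in_quartet=1 acc=0x8 bytes_emitted=0
After char 1 ('p'=41): chars_in_quartet=2 acc=0x229 bytes_emitted=0
After char 2 ('F'=5): chars_in_quartet=3 acc=0x8A45 bytes_emitted=0
After char 3 ('/'=63): chars_in_quartet=4 acc=0x22917F -> emit 22 91 7F, reset; bytes_emitted=3
After char 4 ('m'=38): chars_in_quartet=1 acc=0x26 bytes_emitted=3
After char 5 ('A'=0): chars_in_quartet=2 acc=0x980 bytes_emitted=3
After char 6 ('i'=34): chars_in_quartet=3 acc=0x26022 bytes_emitted=3
After char 7 ('F'=5): chars_in_quartet=4 acc=0x980885 -> emit 98 08 85, reset; bytes_emitted=6
After char 8 ('O'=14): chars_in_quartet=1 acc=0xE bytes_emitted=6
After char 9 ('v'=47): chars_in_quartet=2 acc=0x3AF bytes_emitted=6
After char 10 ('g'=32): chars_in_quartet=3 acc=0xEBE0 bytes_emitted=6
Padding '=': partial quartet acc=0xEBE0 -> emit 3A F8; bytes_emitted=8

Answer: 22 91 7F 98 08 85 3A F8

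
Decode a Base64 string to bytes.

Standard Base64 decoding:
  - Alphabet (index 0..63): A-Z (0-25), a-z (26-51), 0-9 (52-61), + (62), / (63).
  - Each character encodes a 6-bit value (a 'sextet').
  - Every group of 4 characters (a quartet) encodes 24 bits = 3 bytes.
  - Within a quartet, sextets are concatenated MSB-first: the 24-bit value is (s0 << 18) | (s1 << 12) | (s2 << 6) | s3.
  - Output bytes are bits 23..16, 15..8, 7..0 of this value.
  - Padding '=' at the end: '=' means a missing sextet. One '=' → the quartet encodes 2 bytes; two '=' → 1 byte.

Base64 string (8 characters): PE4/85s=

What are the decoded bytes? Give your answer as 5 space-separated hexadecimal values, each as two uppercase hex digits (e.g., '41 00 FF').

After char 0 ('P'=15): chars_in_quartet=1 acc=0xF bytes_emitted=0
After char 1 ('E'=4): chars_in_quartet=2 acc=0x3C4 bytes_emitted=0
After char 2 ('4'=56): chars_in_quartet=3 acc=0xF138 bytes_emitted=0
After char 3 ('/'=63): chars_in_quartet=4 acc=0x3C4E3F -> emit 3C 4E 3F, reset; bytes_emitted=3
After char 4 ('8'=60): chars_in_quartet=1 acc=0x3C bytes_emitted=3
After char 5 ('5'=57): chars_in_quartet=2 acc=0xF39 bytes_emitted=3
After char 6 ('s'=44): chars_in_quartet=3 acc=0x3CE6C bytes_emitted=3
Padding '=': partial quartet acc=0x3CE6C -> emit F3 9B; bytes_emitted=5

Answer: 3C 4E 3F F3 9B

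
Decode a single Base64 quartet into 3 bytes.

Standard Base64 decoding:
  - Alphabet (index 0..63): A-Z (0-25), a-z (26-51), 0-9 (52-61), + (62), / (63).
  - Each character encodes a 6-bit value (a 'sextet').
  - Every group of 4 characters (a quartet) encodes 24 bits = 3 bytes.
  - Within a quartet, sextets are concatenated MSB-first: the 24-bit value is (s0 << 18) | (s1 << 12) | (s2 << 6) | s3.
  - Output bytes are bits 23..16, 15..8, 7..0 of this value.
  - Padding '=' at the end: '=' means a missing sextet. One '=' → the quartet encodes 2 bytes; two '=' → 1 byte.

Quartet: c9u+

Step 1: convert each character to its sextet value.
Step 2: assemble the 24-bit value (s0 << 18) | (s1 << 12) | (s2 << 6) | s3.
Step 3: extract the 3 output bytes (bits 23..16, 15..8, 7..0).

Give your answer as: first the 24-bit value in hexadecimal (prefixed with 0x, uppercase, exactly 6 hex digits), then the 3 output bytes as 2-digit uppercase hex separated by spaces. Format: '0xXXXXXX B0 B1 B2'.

Sextets: c=28, 9=61, u=46, +=62
24-bit: (28<<18) | (61<<12) | (46<<6) | 62
      = 0x700000 | 0x03D000 | 0x000B80 | 0x00003E
      = 0x73DBBE
Bytes: (v>>16)&0xFF=73, (v>>8)&0xFF=DB, v&0xFF=BE

Answer: 0x73DBBE 73 DB BE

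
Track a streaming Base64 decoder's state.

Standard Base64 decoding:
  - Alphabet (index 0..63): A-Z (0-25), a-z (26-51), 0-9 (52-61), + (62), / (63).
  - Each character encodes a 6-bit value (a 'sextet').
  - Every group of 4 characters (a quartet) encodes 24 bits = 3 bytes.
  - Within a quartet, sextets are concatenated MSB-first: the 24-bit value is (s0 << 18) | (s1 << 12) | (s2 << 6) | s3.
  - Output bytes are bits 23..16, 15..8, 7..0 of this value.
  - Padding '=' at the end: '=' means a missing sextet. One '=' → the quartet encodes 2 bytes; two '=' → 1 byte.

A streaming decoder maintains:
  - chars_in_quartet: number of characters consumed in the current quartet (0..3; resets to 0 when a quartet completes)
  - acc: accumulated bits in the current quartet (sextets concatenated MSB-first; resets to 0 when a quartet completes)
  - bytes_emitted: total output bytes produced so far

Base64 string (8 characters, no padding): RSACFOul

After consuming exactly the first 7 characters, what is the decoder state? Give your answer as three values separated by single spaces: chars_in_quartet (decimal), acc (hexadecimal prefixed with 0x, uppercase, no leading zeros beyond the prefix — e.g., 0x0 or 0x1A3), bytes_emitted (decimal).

After char 0 ('R'=17): chars_in_quartet=1 acc=0x11 bytes_emitted=0
After char 1 ('S'=18): chars_in_quartet=2 acc=0x452 bytes_emitted=0
After char 2 ('A'=0): chars_in_quartet=3 acc=0x11480 bytes_emitted=0
After char 3 ('C'=2): chars_in_quartet=4 acc=0x452002 -> emit 45 20 02, reset; bytes_emitted=3
After char 4 ('F'=5): chars_in_quartet=1 acc=0x5 bytes_emitted=3
After char 5 ('O'=14): chars_in_quartet=2 acc=0x14E bytes_emitted=3
After char 6 ('u'=46): chars_in_quartet=3 acc=0x53AE bytes_emitted=3

Answer: 3 0x53AE 3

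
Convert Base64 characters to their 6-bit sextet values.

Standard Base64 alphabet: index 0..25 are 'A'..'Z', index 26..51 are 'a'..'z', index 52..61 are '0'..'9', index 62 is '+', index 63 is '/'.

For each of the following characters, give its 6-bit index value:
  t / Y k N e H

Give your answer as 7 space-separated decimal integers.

Answer: 45 63 24 36 13 30 7

Derivation:
't': a..z range, 26 + ord('t') − ord('a') = 45
'/': index 63
'Y': A..Z range, ord('Y') − ord('A') = 24
'k': a..z range, 26 + ord('k') − ord('a') = 36
'N': A..Z range, ord('N') − ord('A') = 13
'e': a..z range, 26 + ord('e') − ord('a') = 30
'H': A..Z range, ord('H') − ord('A') = 7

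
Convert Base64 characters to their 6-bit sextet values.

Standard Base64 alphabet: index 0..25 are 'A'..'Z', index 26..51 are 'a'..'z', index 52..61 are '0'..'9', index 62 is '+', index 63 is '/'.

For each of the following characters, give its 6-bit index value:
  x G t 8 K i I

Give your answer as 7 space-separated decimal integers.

'x': a..z range, 26 + ord('x') − ord('a') = 49
'G': A..Z range, ord('G') − ord('A') = 6
't': a..z range, 26 + ord('t') − ord('a') = 45
'8': 0..9 range, 52 + ord('8') − ord('0') = 60
'K': A..Z range, ord('K') − ord('A') = 10
'i': a..z range, 26 + ord('i') − ord('a') = 34
'I': A..Z range, ord('I') − ord('A') = 8

Answer: 49 6 45 60 10 34 8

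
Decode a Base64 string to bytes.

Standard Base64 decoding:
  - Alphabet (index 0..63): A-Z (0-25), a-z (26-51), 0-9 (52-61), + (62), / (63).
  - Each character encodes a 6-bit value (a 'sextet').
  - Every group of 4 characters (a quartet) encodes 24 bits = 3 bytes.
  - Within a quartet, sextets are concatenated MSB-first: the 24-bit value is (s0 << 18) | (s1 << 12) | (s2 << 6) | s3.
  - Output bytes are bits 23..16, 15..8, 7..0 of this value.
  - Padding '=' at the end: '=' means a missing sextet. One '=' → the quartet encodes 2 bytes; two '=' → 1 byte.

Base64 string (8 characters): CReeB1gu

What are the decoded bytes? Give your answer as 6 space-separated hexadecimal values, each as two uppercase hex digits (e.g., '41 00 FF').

After char 0 ('C'=2): chars_in_quartet=1 acc=0x2 bytes_emitted=0
After char 1 ('R'=17): chars_in_quartet=2 acc=0x91 bytes_emitted=0
After char 2 ('e'=30): chars_in_quartet=3 acc=0x245E bytes_emitted=0
After char 3 ('e'=30): chars_in_quartet=4 acc=0x9179E -> emit 09 17 9E, reset; bytes_emitted=3
After char 4 ('B'=1): chars_in_quartet=1 acc=0x1 bytes_emitted=3
After char 5 ('1'=53): chars_in_quartet=2 acc=0x75 bytes_emitted=3
After char 6 ('g'=32): chars_in_quartet=3 acc=0x1D60 bytes_emitted=3
After char 7 ('u'=46): chars_in_quartet=4 acc=0x7582E -> emit 07 58 2E, reset; bytes_emitted=6

Answer: 09 17 9E 07 58 2E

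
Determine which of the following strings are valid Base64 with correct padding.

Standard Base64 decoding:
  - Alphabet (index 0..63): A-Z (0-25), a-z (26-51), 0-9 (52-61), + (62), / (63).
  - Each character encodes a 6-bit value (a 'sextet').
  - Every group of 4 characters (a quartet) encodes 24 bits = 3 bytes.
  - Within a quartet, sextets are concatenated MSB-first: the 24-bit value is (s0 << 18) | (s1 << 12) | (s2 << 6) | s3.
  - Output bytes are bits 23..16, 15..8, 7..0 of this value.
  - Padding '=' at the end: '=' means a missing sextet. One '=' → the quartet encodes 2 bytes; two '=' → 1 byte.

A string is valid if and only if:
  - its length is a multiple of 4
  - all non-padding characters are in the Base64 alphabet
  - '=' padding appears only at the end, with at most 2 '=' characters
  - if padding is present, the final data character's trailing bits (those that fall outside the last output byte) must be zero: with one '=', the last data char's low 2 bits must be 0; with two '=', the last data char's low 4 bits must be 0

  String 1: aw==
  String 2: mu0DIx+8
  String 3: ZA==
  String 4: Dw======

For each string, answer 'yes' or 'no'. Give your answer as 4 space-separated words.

Answer: yes yes yes no

Derivation:
String 1: 'aw==' → valid
String 2: 'mu0DIx+8' → valid
String 3: 'ZA==' → valid
String 4: 'Dw======' → invalid (6 pad chars (max 2))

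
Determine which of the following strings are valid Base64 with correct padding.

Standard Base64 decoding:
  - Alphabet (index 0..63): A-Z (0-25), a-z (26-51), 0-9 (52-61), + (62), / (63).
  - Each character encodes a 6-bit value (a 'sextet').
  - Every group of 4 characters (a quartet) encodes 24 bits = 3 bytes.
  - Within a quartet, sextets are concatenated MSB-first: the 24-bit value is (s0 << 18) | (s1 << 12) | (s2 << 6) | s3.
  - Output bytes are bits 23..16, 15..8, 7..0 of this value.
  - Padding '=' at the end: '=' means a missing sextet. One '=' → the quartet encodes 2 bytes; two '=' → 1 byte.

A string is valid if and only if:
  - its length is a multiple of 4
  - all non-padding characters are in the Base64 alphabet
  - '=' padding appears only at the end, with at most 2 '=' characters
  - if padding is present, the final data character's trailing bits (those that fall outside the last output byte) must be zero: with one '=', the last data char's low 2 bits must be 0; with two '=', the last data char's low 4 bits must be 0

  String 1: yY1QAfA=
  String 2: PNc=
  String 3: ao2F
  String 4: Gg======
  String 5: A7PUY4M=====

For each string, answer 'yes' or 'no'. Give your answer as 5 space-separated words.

Answer: yes yes yes no no

Derivation:
String 1: 'yY1QAfA=' → valid
String 2: 'PNc=' → valid
String 3: 'ao2F' → valid
String 4: 'Gg======' → invalid (6 pad chars (max 2))
String 5: 'A7PUY4M=====' → invalid (5 pad chars (max 2))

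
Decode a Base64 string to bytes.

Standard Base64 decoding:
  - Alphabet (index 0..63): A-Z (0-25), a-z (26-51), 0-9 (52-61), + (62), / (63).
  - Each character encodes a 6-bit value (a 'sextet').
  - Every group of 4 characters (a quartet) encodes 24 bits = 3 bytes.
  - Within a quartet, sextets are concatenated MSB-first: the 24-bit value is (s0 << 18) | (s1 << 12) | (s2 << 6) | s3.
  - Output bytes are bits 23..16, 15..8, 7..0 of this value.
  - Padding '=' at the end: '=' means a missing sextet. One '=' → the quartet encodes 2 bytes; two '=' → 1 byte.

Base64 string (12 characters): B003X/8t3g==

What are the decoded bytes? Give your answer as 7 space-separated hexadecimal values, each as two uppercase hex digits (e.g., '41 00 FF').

Answer: 07 4D 37 5F FF 2D DE

Derivation:
After char 0 ('B'=1): chars_in_quartet=1 acc=0x1 bytes_emitted=0
After char 1 ('0'=52): chars_in_quartet=2 acc=0x74 bytes_emitted=0
After char 2 ('0'=52): chars_in_quartet=3 acc=0x1D34 bytes_emitted=0
After char 3 ('3'=55): chars_in_quartet=4 acc=0x74D37 -> emit 07 4D 37, reset; bytes_emitted=3
After char 4 ('X'=23): chars_in_quartet=1 acc=0x17 bytes_emitted=3
After char 5 ('/'=63): chars_in_quartet=2 acc=0x5FF bytes_emitted=3
After char 6 ('8'=60): chars_in_quartet=3 acc=0x17FFC bytes_emitted=3
After char 7 ('t'=45): chars_in_quartet=4 acc=0x5FFF2D -> emit 5F FF 2D, reset; bytes_emitted=6
After char 8 ('3'=55): chars_in_quartet=1 acc=0x37 bytes_emitted=6
After char 9 ('g'=32): chars_in_quartet=2 acc=0xDE0 bytes_emitted=6
Padding '==': partial quartet acc=0xDE0 -> emit DE; bytes_emitted=7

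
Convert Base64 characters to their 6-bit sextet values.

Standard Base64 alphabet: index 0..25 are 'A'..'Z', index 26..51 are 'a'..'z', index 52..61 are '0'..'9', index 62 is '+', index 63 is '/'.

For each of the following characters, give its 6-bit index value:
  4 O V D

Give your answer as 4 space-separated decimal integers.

Answer: 56 14 21 3

Derivation:
'4': 0..9 range, 52 + ord('4') − ord('0') = 56
'O': A..Z range, ord('O') − ord('A') = 14
'V': A..Z range, ord('V') − ord('A') = 21
'D': A..Z range, ord('D') − ord('A') = 3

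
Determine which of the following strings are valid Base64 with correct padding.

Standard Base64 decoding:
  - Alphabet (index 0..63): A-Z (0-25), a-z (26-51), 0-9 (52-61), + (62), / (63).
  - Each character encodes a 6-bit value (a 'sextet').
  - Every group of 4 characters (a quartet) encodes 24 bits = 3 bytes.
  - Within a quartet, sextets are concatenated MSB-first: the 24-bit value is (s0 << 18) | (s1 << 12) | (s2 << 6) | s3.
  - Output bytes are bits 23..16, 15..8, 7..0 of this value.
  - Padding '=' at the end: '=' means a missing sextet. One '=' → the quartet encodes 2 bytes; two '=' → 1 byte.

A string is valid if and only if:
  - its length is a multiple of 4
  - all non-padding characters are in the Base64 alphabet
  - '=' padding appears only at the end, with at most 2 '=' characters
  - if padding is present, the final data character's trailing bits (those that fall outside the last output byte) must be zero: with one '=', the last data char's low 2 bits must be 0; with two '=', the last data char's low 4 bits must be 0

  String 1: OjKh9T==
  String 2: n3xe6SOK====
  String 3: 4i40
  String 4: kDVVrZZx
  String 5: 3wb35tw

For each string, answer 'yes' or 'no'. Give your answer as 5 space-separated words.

Answer: no no yes yes no

Derivation:
String 1: 'OjKh9T==' → invalid (bad trailing bits)
String 2: 'n3xe6SOK====' → invalid (4 pad chars (max 2))
String 3: '4i40' → valid
String 4: 'kDVVrZZx' → valid
String 5: '3wb35tw' → invalid (len=7 not mult of 4)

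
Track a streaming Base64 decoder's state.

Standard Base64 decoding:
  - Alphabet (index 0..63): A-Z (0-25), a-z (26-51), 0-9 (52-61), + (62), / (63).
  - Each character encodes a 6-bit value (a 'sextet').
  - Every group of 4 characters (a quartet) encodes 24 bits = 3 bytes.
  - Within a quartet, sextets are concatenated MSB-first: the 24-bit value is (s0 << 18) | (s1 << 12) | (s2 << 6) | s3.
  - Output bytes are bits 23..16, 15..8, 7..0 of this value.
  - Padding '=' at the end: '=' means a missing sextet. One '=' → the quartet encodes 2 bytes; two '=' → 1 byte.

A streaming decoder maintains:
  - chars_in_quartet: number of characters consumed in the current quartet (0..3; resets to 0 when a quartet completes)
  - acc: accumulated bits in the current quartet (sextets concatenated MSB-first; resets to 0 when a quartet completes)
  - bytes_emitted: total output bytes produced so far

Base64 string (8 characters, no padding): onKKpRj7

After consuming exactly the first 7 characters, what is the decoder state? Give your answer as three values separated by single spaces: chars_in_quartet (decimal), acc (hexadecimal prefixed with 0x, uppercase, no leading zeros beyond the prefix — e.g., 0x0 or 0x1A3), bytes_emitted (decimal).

Answer: 3 0x29463 3

Derivation:
After char 0 ('o'=40): chars_in_quartet=1 acc=0x28 bytes_emitted=0
After char 1 ('n'=39): chars_in_quartet=2 acc=0xA27 bytes_emitted=0
After char 2 ('K'=10): chars_in_quartet=3 acc=0x289CA bytes_emitted=0
After char 3 ('K'=10): chars_in_quartet=4 acc=0xA2728A -> emit A2 72 8A, reset; bytes_emitted=3
After char 4 ('p'=41): chars_in_quartet=1 acc=0x29 bytes_emitted=3
After char 5 ('R'=17): chars_in_quartet=2 acc=0xA51 bytes_emitted=3
After char 6 ('j'=35): chars_in_quartet=3 acc=0x29463 bytes_emitted=3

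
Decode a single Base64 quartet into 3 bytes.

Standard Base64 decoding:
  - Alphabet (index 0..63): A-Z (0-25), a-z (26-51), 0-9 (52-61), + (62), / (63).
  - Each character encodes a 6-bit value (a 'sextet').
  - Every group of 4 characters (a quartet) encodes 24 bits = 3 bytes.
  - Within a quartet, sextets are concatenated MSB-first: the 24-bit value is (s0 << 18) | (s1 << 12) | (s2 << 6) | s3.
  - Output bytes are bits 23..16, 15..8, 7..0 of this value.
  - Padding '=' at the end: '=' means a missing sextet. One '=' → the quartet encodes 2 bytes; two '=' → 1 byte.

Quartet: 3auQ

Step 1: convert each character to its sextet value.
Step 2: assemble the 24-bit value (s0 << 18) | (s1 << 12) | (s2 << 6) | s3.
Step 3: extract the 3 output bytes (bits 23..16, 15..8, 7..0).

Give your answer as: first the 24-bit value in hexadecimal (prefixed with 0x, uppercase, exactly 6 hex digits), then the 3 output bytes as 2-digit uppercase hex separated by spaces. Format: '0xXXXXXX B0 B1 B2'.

Answer: 0xDDAB90 DD AB 90

Derivation:
Sextets: 3=55, a=26, u=46, Q=16
24-bit: (55<<18) | (26<<12) | (46<<6) | 16
      = 0xDC0000 | 0x01A000 | 0x000B80 | 0x000010
      = 0xDDAB90
Bytes: (v>>16)&0xFF=DD, (v>>8)&0xFF=AB, v&0xFF=90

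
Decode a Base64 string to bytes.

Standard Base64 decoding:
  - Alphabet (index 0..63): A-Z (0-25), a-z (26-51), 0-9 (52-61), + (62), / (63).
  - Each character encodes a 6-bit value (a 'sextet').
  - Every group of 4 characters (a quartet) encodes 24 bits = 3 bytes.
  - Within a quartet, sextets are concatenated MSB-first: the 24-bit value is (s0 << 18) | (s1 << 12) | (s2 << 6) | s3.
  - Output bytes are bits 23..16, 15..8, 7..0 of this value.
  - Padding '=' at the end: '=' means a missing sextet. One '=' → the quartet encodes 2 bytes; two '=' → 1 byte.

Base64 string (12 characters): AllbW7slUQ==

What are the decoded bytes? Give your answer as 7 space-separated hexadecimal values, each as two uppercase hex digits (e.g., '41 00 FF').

After char 0 ('A'=0): chars_in_quartet=1 acc=0x0 bytes_emitted=0
After char 1 ('l'=37): chars_in_quartet=2 acc=0x25 bytes_emitted=0
After char 2 ('l'=37): chars_in_quartet=3 acc=0x965 bytes_emitted=0
After char 3 ('b'=27): chars_in_quartet=4 acc=0x2595B -> emit 02 59 5B, reset; bytes_emitted=3
After char 4 ('W'=22): chars_in_quartet=1 acc=0x16 bytes_emitted=3
After char 5 ('7'=59): chars_in_quartet=2 acc=0x5BB bytes_emitted=3
After char 6 ('s'=44): chars_in_quartet=3 acc=0x16EEC bytes_emitted=3
After char 7 ('l'=37): chars_in_quartet=4 acc=0x5BBB25 -> emit 5B BB 25, reset; bytes_emitted=6
After char 8 ('U'=20): chars_in_quartet=1 acc=0x14 bytes_emitted=6
After char 9 ('Q'=16): chars_in_quartet=2 acc=0x510 bytes_emitted=6
Padding '==': partial quartet acc=0x510 -> emit 51; bytes_emitted=7

Answer: 02 59 5B 5B BB 25 51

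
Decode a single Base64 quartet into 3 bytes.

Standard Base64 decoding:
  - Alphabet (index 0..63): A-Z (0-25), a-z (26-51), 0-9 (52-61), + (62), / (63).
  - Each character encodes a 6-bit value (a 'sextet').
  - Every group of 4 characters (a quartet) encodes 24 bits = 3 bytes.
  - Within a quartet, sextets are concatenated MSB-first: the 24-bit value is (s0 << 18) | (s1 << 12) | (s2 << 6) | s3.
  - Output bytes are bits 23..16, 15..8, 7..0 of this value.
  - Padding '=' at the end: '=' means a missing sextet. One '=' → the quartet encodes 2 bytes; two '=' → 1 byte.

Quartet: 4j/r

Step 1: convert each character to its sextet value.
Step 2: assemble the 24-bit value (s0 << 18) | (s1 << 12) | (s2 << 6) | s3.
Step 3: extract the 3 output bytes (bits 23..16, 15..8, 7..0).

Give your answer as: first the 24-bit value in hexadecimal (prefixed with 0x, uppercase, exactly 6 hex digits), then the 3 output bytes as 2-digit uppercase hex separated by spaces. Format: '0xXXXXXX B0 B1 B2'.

Sextets: 4=56, j=35, /=63, r=43
24-bit: (56<<18) | (35<<12) | (63<<6) | 43
      = 0xE00000 | 0x023000 | 0x000FC0 | 0x00002B
      = 0xE23FEB
Bytes: (v>>16)&0xFF=E2, (v>>8)&0xFF=3F, v&0xFF=EB

Answer: 0xE23FEB E2 3F EB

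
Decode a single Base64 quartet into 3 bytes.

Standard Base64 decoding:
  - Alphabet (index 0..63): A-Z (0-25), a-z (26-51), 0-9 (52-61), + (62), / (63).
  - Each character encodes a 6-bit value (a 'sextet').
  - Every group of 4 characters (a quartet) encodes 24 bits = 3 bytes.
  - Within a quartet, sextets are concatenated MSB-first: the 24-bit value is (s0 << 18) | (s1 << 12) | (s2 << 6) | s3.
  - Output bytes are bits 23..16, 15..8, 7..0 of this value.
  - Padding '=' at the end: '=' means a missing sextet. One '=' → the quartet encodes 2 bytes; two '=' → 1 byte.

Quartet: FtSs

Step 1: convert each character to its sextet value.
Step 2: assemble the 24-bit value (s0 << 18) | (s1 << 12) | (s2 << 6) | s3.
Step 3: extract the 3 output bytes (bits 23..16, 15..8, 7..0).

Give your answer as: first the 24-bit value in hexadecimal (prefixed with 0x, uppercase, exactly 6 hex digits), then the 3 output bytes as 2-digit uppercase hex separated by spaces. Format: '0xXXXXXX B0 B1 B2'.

Answer: 0x16D4AC 16 D4 AC

Derivation:
Sextets: F=5, t=45, S=18, s=44
24-bit: (5<<18) | (45<<12) | (18<<6) | 44
      = 0x140000 | 0x02D000 | 0x000480 | 0x00002C
      = 0x16D4AC
Bytes: (v>>16)&0xFF=16, (v>>8)&0xFF=D4, v&0xFF=AC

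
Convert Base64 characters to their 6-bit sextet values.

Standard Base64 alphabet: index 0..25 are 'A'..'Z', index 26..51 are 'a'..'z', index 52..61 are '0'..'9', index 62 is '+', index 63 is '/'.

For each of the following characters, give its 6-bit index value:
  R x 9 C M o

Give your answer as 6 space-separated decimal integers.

'R': A..Z range, ord('R') − ord('A') = 17
'x': a..z range, 26 + ord('x') − ord('a') = 49
'9': 0..9 range, 52 + ord('9') − ord('0') = 61
'C': A..Z range, ord('C') − ord('A') = 2
'M': A..Z range, ord('M') − ord('A') = 12
'o': a..z range, 26 + ord('o') − ord('a') = 40

Answer: 17 49 61 2 12 40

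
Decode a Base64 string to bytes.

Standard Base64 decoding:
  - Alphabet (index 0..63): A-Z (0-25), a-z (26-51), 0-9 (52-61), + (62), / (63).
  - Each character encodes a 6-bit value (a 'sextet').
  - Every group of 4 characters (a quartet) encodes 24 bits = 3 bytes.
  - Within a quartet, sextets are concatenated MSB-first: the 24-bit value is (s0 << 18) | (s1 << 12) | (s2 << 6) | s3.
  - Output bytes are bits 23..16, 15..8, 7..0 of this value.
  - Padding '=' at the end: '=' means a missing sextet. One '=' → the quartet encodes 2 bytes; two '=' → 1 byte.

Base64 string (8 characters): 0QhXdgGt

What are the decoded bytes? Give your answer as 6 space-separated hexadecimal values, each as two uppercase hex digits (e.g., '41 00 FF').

Answer: D1 08 57 76 01 AD

Derivation:
After char 0 ('0'=52): chars_in_quartet=1 acc=0x34 bytes_emitted=0
After char 1 ('Q'=16): chars_in_quartet=2 acc=0xD10 bytes_emitted=0
After char 2 ('h'=33): chars_in_quartet=3 acc=0x34421 bytes_emitted=0
After char 3 ('X'=23): chars_in_quartet=4 acc=0xD10857 -> emit D1 08 57, reset; bytes_emitted=3
After char 4 ('d'=29): chars_in_quartet=1 acc=0x1D bytes_emitted=3
After char 5 ('g'=32): chars_in_quartet=2 acc=0x760 bytes_emitted=3
After char 6 ('G'=6): chars_in_quartet=3 acc=0x1D806 bytes_emitted=3
After char 7 ('t'=45): chars_in_quartet=4 acc=0x7601AD -> emit 76 01 AD, reset; bytes_emitted=6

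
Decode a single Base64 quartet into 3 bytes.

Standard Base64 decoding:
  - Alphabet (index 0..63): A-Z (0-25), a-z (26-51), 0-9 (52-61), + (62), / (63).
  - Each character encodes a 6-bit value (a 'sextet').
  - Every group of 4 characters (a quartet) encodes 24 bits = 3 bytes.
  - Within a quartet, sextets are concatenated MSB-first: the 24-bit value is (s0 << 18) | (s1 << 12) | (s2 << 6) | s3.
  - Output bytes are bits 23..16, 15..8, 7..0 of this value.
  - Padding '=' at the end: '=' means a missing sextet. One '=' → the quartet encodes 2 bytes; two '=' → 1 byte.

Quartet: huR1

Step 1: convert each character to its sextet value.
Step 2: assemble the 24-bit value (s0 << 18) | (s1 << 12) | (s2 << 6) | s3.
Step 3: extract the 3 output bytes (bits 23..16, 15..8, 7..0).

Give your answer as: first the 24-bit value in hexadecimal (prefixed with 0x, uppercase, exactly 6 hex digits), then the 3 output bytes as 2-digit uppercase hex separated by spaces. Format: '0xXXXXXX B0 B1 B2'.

Sextets: h=33, u=46, R=17, 1=53
24-bit: (33<<18) | (46<<12) | (17<<6) | 53
      = 0x840000 | 0x02E000 | 0x000440 | 0x000035
      = 0x86E475
Bytes: (v>>16)&0xFF=86, (v>>8)&0xFF=E4, v&0xFF=75

Answer: 0x86E475 86 E4 75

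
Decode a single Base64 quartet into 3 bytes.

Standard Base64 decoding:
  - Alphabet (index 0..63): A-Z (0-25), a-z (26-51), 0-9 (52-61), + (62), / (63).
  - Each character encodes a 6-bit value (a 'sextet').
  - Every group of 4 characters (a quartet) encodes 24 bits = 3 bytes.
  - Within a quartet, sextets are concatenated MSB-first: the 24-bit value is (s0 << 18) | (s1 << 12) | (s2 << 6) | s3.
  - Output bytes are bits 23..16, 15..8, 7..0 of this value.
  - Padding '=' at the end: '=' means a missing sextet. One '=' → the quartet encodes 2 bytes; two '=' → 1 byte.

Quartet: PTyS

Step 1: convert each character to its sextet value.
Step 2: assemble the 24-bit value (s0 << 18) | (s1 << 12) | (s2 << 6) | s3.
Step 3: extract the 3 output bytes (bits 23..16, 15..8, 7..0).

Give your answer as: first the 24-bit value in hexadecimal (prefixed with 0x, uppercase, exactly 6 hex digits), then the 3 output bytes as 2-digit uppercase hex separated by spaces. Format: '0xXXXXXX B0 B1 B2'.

Answer: 0x3D3C92 3D 3C 92

Derivation:
Sextets: P=15, T=19, y=50, S=18
24-bit: (15<<18) | (19<<12) | (50<<6) | 18
      = 0x3C0000 | 0x013000 | 0x000C80 | 0x000012
      = 0x3D3C92
Bytes: (v>>16)&0xFF=3D, (v>>8)&0xFF=3C, v&0xFF=92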